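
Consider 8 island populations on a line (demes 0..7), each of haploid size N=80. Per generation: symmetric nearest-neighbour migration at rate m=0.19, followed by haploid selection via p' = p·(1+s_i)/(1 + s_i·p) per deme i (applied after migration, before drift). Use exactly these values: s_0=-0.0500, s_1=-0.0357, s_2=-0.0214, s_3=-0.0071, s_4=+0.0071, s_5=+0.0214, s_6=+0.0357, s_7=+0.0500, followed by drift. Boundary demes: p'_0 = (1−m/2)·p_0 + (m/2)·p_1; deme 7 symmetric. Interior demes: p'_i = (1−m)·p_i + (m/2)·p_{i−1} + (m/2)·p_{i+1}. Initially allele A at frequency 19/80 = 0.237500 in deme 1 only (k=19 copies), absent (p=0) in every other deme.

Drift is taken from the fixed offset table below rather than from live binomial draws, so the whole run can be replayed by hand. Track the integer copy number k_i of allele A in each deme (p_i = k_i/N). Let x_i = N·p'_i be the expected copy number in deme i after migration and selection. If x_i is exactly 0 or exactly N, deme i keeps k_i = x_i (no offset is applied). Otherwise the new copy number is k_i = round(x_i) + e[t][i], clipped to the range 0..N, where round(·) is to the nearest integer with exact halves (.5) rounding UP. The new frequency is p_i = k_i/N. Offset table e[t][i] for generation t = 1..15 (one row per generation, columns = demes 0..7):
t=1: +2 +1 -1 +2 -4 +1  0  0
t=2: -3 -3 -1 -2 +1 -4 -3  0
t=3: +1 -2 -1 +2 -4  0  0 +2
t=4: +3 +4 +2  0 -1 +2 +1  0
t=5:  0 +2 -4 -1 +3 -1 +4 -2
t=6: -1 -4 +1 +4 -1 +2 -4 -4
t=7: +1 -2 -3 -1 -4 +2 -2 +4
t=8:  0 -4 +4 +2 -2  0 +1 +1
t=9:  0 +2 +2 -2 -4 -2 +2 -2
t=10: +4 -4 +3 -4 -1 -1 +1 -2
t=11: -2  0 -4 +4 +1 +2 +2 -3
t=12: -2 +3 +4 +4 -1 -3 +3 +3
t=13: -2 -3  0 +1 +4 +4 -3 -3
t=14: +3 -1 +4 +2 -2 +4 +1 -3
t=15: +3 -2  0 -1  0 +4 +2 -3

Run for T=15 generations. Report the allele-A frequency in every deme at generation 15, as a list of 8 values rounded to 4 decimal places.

[0.0875, 0.0000, 0.1125, 0.0875, 0.0500, 0.1500, 0.0750, 0.0000]

t=0: k=[0 19 0 0 0 0 0 0]
t=1: x=[1.7167 14.9432 1.7672 0.0000 0.0000 0.0000 0.0000 0.0000] k=[4 16 1 0 0 0 0 0]
t=2: x=[4.8987 13.0335 2.2816 0.0943 0.0000 0.0000 0.0000 0.0000] k=[2 10 1 0 0 0 0 0]
t=3: x=[2.6265 8.1160 1.7231 0.0943 0.0000 0.0000 0.0000 0.0000] k=[4 6 1 2 0 0 0 0]
t=4: x=[3.9910 5.1568 1.5370 1.7031 0.1913 0.0000 0.0000 0.0000] k=[7 9 4 2 0 0 0 0]
t=5: x=[6.8613 8.0674 4.1981 1.9862 0.1913 0.0000 0.0000 0.0000] k=[7 10 0 1 3 0 0 0]
t=6: x=[6.9524 8.4853 1.0229 1.0873 2.5424 0.2911 0.0000 0.0000] k=[6 4 2 5 2 2 0 0]
t=7: x=[5.5396 3.8641 2.4236 4.4003 2.3008 1.8478 0.1968 0.0000] k=[7 2 0 3 0 4 0 0]
t=8: x=[6.2241 2.2057 0.4649 2.4133 0.6697 3.3065 0.3935 0.0000] k=[6 0 4 4 0 3 1 0]
t=9: x=[5.1761 0.9165 3.5460 3.5955 0.6697 2.5773 1.1335 0.0997] k=[5 3 6 2 0 1 3 0]
t=10: x=[4.5833 3.3561 5.2283 2.1749 0.2870 1.1181 2.6122 0.2992] k=[9 0 8 0 0 0 4 0]
t=11: x=[7.7773 1.5585 6.3523 0.7547 0.0000 0.3881 3.3508 0.3989] k=[6 2 2 5 0 2 5 0]
t=12: x=[5.3578 2.2975 2.2375 4.2115 0.6697 2.1386 4.3831 0.4986] k=[3 5 6 8 0 0 7 3]
t=13: x=[3.0366 4.7403 5.9743 7.0043 0.7653 0.6791 6.1512 3.5415] k=[1 2 6 8 5 5 3 1]
t=14: x=[1.0410 2.2057 5.6945 7.4766 5.3200 4.9066 3.1029 1.2486] k=[4 1 10 9 3 9 4 0]
t=15: x=[3.5375 2.0656 8.8778 8.4709 4.1679 8.1080 4.2335 0.3989] k=[7 0 9 7 4 12 6 0]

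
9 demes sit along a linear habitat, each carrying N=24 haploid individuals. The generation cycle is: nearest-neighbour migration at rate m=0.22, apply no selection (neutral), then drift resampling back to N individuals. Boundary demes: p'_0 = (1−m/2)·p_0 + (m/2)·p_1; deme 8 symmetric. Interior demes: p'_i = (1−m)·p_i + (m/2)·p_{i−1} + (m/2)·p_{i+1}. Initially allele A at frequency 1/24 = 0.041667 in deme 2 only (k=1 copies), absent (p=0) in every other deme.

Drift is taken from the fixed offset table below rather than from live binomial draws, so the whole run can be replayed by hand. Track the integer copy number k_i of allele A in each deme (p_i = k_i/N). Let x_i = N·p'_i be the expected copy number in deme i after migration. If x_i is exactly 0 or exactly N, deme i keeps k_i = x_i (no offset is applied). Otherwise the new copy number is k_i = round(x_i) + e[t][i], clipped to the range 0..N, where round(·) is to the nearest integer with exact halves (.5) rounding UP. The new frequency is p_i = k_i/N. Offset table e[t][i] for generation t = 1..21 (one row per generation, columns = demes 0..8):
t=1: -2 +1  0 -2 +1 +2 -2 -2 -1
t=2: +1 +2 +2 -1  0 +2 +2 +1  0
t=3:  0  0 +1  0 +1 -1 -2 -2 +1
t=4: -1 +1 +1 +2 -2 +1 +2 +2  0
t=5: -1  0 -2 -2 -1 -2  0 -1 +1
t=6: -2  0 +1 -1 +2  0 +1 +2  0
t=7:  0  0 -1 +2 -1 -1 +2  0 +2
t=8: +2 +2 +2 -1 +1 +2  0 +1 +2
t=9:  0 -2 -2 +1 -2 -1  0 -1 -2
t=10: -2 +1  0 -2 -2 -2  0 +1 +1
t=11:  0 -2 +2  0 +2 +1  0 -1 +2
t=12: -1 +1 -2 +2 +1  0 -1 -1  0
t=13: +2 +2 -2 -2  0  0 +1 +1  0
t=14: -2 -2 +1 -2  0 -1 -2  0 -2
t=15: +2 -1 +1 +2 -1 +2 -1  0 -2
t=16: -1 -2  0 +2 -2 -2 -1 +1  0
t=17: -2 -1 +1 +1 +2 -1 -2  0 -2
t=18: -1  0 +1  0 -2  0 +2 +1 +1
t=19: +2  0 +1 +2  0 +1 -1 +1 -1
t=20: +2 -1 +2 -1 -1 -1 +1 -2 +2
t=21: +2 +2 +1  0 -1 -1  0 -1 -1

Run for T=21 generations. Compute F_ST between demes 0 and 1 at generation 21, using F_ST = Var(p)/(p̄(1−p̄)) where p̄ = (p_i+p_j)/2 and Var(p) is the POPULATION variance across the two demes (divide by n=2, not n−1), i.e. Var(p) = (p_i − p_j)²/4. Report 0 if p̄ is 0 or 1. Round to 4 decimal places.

t=0: k=[0 0 1 0 0 0 0 0 0]
t=1: x=[0.0000 0.1100 0.7800 0.1100 0.0000 0.0000 0.0000 0.0000 0.0000] k=[0 1 1 0 0 0 0 0 0]
t=2: x=[0.1100 0.8900 0.8900 0.1100 0.0000 0.0000 0.0000 0.0000 0.0000] k=[1 3 3 0 0 0 0 0 0]
t=3: x=[1.2200 2.7800 2.6700 0.3300 0.0000 0.0000 0.0000 0.0000 0.0000] k=[1 3 4 0 0 0 0 0 0]
t=4: x=[1.2200 2.8900 3.4500 0.4400 0.0000 0.0000 0.0000 0.0000 0.0000] k=[0 4 4 2 0 0 0 0 0]
t=5: x=[0.4400 3.5600 3.7800 2.0000 0.2200 0.0000 0.0000 0.0000 0.0000] k=[0 4 2 0 0 0 0 0 0]
t=6: x=[0.4400 3.3400 2.0000 0.2200 0.0000 0.0000 0.0000 0.0000 0.0000] k=[0 3 3 0 0 0 0 0 0]
t=7: x=[0.3300 2.6700 2.6700 0.3300 0.0000 0.0000 0.0000 0.0000 0.0000] k=[0 3 2 2 0 0 0 0 0]
t=8: x=[0.3300 2.5600 2.1100 1.7800 0.2200 0.0000 0.0000 0.0000 0.0000] k=[2 5 4 1 1 0 0 0 0]
t=9: x=[2.3300 4.5600 3.7800 1.3300 0.8900 0.1100 0.0000 0.0000 0.0000] k=[2 3 2 2 0 0 0 0 0]
t=10: x=[2.1100 2.7800 2.1100 1.7800 0.2200 0.0000 0.0000 0.0000 0.0000] k=[0 4 2 0 0 0 0 0 0]
t=11: x=[0.4400 3.3400 2.0000 0.2200 0.0000 0.0000 0.0000 0.0000 0.0000] k=[0 1 4 0 0 0 0 0 0]
t=12: x=[0.1100 1.2200 3.2300 0.4400 0.0000 0.0000 0.0000 0.0000 0.0000] k=[0 2 1 2 0 0 0 0 0]
t=13: x=[0.2200 1.6700 1.2200 1.6700 0.2200 0.0000 0.0000 0.0000 0.0000] k=[2 4 0 0 0 0 0 0 0]
t=14: x=[2.2200 3.3400 0.4400 0.0000 0.0000 0.0000 0.0000 0.0000 0.0000] k=[0 1 1 0 0 0 0 0 0]
t=15: x=[0.1100 0.8900 0.8900 0.1100 0.0000 0.0000 0.0000 0.0000 0.0000] k=[2 0 2 2 0 0 0 0 0]
t=16: x=[1.7800 0.4400 1.7800 1.7800 0.2200 0.0000 0.0000 0.0000 0.0000] k=[1 0 2 4 0 0 0 0 0]
t=17: x=[0.8900 0.3300 2.0000 3.3400 0.4400 0.0000 0.0000 0.0000 0.0000] k=[0 0 3 4 2 0 0 0 0]
t=18: x=[0.0000 0.3300 2.7800 3.6700 2.0000 0.2200 0.0000 0.0000 0.0000] k=[0 0 4 4 0 0 0 0 0]
t=19: x=[0.0000 0.4400 3.5600 3.5600 0.4400 0.0000 0.0000 0.0000 0.0000] k=[0 0 5 6 0 0 0 0 0]
t=20: x=[0.0000 0.5500 4.5600 5.2300 0.6600 0.0000 0.0000 0.0000 0.0000] k=[0 0 7 4 0 0 0 0 0]
t=21: x=[0.0000 0.7700 5.9000 3.8900 0.4400 0.0000 0.0000 0.0000 0.0000] k=[0 3 7 4 0 0 0 0 0]

0.0667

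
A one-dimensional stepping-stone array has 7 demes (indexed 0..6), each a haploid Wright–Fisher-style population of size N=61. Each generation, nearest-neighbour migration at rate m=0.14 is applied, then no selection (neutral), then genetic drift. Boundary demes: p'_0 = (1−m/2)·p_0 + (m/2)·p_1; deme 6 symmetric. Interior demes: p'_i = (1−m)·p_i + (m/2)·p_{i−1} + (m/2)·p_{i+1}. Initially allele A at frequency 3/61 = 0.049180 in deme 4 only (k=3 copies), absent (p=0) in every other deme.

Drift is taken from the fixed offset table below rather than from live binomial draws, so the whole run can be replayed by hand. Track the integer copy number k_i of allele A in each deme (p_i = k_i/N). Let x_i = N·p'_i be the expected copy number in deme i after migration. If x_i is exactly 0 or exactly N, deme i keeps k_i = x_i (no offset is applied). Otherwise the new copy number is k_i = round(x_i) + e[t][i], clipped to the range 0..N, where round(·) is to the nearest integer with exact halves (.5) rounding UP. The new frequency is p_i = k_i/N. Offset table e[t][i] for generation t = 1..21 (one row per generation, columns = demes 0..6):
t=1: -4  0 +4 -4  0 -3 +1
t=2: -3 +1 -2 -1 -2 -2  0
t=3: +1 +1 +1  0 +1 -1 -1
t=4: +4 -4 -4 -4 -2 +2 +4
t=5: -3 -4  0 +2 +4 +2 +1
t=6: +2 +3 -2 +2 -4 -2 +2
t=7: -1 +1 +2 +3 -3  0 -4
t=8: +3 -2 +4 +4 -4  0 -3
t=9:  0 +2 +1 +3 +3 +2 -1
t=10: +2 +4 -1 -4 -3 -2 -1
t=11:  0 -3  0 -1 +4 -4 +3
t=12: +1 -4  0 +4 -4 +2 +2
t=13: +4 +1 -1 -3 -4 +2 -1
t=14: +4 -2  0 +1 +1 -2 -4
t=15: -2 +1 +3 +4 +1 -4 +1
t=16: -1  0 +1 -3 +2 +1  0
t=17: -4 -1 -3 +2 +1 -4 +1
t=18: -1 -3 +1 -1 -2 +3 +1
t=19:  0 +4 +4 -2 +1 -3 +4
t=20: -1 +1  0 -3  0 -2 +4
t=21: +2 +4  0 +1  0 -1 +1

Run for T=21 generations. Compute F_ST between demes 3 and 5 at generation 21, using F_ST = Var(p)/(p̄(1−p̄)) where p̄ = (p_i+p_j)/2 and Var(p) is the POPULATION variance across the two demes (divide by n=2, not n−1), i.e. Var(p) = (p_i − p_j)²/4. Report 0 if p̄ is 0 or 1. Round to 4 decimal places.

t=0: k=[0 0 0 0 3 0 0]
t=1: x=[0.0000 0.0000 0.0000 0.2100 2.5800 0.2100 0.0000] k=[0 0 0 0 3 0 0]
t=2: x=[0.0000 0.0000 0.0000 0.2100 2.5800 0.2100 0.0000] k=[0 0 0 0 1 0 0]
t=3: x=[0.0000 0.0000 0.0000 0.0700 0.8600 0.0700 0.0000] k=[0 0 0 0 2 0 0]
t=4: x=[0.0000 0.0000 0.0000 0.1400 1.7200 0.1400 0.0000] k=[0 0 0 0 0 2 0]
t=5: x=[0.0000 0.0000 0.0000 0.0000 0.1400 1.7200 0.1400] k=[0 0 0 0 4 4 1]
t=6: x=[0.0000 0.0000 0.0000 0.2800 3.7200 3.7900 1.2100] k=[0 0 0 2 0 2 3]
t=7: x=[0.0000 0.0000 0.1400 1.7200 0.2800 1.9300 2.9300] k=[0 0 2 5 0 2 0]
t=8: x=[0.0000 0.1400 2.0700 4.4400 0.4900 1.7200 0.1400] k=[0 0 6 8 0 2 0]
t=9: x=[0.0000 0.4200 5.7200 7.3000 0.7000 1.7200 0.1400] k=[0 2 7 10 4 4 0]
t=10: x=[0.1400 2.2100 6.8600 9.3700 4.4200 3.7200 0.2800] k=[2 6 6 5 1 2 0]
t=11: x=[2.2800 5.7200 5.9300 4.7900 1.3500 1.7900 0.1400] k=[2 3 6 4 5 0 3]
t=12: x=[2.0700 3.1400 5.6500 4.2100 4.5800 0.5600 2.7900] k=[3 0 6 8 1 3 5]
t=13: x=[2.7900 0.6300 5.7200 7.3700 1.6300 3.0000 4.8600] k=[7 2 5 4 0 5 4]
t=14: x=[6.6500 2.5600 4.7200 3.7900 0.6300 4.5800 4.0700] k=[11 1 5 5 2 3 0]
t=15: x=[10.3000 1.9800 4.7200 4.7900 2.2800 2.7200 0.2100] k=[8 3 8 9 3 0 1]
t=16: x=[7.6500 3.7000 7.7200 8.5100 3.2100 0.2800 0.9300] k=[7 4 9 6 5 1 1]
t=17: x=[6.7900 4.5600 8.4400 6.1400 4.7900 1.2800 1.0000] k=[3 4 5 8 6 0 2]
t=18: x=[3.0700 4.0000 5.1400 7.6500 5.7200 0.5600 1.8600] k=[2 1 6 7 4 4 3]
t=19: x=[1.9300 1.4200 5.7200 6.7200 4.2100 3.9300 3.0700] k=[2 5 10 5 5 1 7]
t=20: x=[2.2100 5.1400 9.3000 5.3500 4.7200 1.7000 6.5800] k=[1 6 9 2 5 0 11]
t=21: x=[1.3500 5.8600 8.3000 2.7000 4.4400 1.1200 10.2300] k=[3 10 8 4 4 0 11]

0.0339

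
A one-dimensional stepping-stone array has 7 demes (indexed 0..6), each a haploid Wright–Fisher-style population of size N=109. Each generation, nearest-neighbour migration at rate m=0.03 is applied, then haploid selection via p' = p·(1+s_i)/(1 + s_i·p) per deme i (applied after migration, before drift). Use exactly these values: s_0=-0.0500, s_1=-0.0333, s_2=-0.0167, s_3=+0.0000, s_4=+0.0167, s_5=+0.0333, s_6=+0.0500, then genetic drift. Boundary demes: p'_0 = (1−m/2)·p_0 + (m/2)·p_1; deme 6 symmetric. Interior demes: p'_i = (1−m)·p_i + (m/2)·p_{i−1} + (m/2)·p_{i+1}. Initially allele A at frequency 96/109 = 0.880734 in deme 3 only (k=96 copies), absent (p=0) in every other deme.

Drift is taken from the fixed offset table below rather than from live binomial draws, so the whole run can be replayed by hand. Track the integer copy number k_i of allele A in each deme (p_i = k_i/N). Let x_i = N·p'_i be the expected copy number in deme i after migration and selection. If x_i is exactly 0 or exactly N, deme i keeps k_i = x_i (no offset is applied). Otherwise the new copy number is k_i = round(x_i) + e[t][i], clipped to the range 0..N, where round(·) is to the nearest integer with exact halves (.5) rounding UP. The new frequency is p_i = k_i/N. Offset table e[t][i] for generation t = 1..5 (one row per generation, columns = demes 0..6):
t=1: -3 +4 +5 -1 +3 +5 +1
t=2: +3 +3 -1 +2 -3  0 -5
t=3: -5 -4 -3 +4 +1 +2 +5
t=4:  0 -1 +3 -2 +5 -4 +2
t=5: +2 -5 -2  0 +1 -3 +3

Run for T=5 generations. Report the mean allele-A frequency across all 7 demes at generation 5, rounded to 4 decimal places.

t=0: k=[0 0 0 96 0 0 0]
t=1: x=[0.0000 0.0000 1.4163 93.1200 1.4637 0.0000 0.0000] k=[0 0 6 92 4 0 0]
t=2: x=[0.0000 0.0870 7.0876 89.3900 5.3435 0.0620 0.0000] k=[0 3 6 91 2 0 0]
t=3: x=[0.0428 2.9028 7.1171 88.3900 3.3585 0.0310 0.0000] k=[0 0 4 92 4 2 0]
t=4: x=[0.0000 0.0580 5.1763 89.3600 5.3740 2.0653 0.0315] k=[0 0 8 87 10 0 2]
t=5: x=[0.0000 0.1160 8.9260 84.6600 11.1699 0.1860 2.0666] k=[0 0 7 85 12 0 5]

0.1429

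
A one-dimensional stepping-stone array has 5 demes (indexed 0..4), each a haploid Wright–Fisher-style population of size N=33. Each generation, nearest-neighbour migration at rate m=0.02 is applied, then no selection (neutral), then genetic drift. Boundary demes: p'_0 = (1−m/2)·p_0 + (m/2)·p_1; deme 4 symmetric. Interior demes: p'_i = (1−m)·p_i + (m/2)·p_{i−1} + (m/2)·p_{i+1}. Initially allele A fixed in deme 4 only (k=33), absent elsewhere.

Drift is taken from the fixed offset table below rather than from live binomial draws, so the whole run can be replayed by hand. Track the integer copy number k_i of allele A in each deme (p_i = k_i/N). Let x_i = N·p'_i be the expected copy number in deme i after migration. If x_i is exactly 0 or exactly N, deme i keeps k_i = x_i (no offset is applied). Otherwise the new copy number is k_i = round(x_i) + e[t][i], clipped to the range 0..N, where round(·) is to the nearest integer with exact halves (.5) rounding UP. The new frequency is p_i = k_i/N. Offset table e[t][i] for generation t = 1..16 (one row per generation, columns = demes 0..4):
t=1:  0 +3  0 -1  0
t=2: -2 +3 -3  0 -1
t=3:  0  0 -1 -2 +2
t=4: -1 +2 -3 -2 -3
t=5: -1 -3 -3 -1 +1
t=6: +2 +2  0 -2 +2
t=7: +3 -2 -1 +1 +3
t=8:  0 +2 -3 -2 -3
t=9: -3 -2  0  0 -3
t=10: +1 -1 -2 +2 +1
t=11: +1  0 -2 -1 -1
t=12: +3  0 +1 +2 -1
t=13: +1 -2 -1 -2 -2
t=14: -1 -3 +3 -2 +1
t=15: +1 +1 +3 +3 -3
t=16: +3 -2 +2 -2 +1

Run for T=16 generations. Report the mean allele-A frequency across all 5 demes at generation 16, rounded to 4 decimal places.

t=0: k=[0 0 0 0 33]
t=1: x=[0.0000 0.0000 0.0000 0.3300 32.6700] k=[0 0 0 0 33]
t=2: x=[0.0000 0.0000 0.0000 0.3300 32.6700] k=[0 0 0 0 32]
t=3: x=[0.0000 0.0000 0.0000 0.3200 31.6800] k=[0 0 0 0 33]
t=4: x=[0.0000 0.0000 0.0000 0.3300 32.6700] k=[0 0 0 0 30]
t=5: x=[0.0000 0.0000 0.0000 0.3000 29.7000] k=[0 0 0 0 31]
t=6: x=[0.0000 0.0000 0.0000 0.3100 30.6900] k=[0 0 0 0 33]
t=7: x=[0.0000 0.0000 0.0000 0.3300 32.6700] k=[0 0 0 1 33]
t=8: x=[0.0000 0.0000 0.0100 1.3100 32.6800] k=[0 0 0 0 30]
t=9: x=[0.0000 0.0000 0.0000 0.3000 29.7000] k=[0 0 0 0 27]
t=10: x=[0.0000 0.0000 0.0000 0.2700 26.7300] k=[0 0 0 2 28]
t=11: x=[0.0000 0.0000 0.0200 2.2400 27.7400] k=[0 0 0 1 27]
t=12: x=[0.0000 0.0000 0.0100 1.2500 26.7400] k=[0 0 1 3 26]
t=13: x=[0.0000 0.0100 1.0100 3.2100 25.7700] k=[0 0 0 1 24]
t=14: x=[0.0000 0.0000 0.0100 1.2200 23.7700] k=[0 0 3 0 25]
t=15: x=[0.0000 0.0300 2.9400 0.2800 24.7500] k=[0 1 6 3 22]
t=16: x=[0.0100 1.0400 5.9200 3.2200 21.8100] k=[3 0 8 1 23]

0.2121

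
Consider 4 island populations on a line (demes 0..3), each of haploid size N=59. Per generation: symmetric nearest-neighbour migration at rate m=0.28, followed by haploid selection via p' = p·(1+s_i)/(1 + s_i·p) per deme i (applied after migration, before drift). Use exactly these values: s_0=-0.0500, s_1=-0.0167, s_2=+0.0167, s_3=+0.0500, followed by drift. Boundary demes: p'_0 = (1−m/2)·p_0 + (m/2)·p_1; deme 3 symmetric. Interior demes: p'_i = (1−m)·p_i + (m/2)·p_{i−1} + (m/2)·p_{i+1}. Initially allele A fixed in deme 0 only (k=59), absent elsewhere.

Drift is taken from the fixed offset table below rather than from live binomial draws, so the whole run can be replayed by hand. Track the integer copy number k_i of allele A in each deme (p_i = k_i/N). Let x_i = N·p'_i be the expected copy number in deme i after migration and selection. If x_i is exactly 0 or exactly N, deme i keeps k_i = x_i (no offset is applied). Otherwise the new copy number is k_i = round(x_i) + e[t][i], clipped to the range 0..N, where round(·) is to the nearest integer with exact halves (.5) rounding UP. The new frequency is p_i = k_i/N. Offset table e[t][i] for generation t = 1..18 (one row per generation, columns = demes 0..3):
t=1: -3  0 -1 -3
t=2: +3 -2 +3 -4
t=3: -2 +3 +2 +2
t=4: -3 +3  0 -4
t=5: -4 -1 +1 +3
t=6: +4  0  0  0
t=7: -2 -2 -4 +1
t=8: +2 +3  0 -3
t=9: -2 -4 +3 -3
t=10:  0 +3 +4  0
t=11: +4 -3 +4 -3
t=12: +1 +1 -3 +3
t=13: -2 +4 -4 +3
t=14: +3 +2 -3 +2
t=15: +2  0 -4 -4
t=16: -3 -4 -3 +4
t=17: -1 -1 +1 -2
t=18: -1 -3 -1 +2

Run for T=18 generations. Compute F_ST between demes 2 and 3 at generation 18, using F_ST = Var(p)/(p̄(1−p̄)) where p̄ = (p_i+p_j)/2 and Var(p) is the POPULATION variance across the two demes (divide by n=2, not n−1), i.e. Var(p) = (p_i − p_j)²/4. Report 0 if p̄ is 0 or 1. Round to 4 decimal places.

t=0: k=[59 0 0 0]
t=1: x=[50.3689 8.1411 0.0000 0.0000] k=[47 8 0 0]
t=2: x=[40.9029 12.1765 1.1383 0.0000] k=[44 10 4 0]
t=3: x=[38.5603 13.7417 4.3462 0.5877] k=[37 17 6 3]
t=4: x=[33.4598 18.0483 7.2243 3.5806] k=[30 21 7 0]
t=5: x=[27.9846 20.0763 8.0950 1.0281] k=[24 19 9 4]
t=6: x=[22.5809 18.0881 9.8350 4.9154] k=[27 18 10 5]
t=7: x=[24.9983 17.9291 10.5629 5.9562] k=[23 16 7 7]
t=8: x=[21.3168 15.5266 8.3784 7.3067] k=[23 19 8 4]
t=9: x=[21.7313 17.8099 9.1068 4.7696] k=[20 14 12 2]
t=10: x=[18.5024 14.3761 11.0277 3.5597] k=[19 17 15 4]
t=11: x=[18.0707 16.7969 13.9153 5.7898] k=[22 14 18 3]
t=12: x=[20.1933 15.4869 15.5288 5.3320] k=[21 16 13 8]
t=13: x=[19.6226 16.0822 12.8860 9.0681] k=[18 20 9 12]
t=14: x=[17.6393 17.9689 11.1086 12.0408] k=[21 20 8 14]
t=15: x=[20.1736 18.2471 10.6639 13.6656] k=[22 18 7 10]
t=16: x=[20.7449 16.8168 9.0866 9.9780] k=[18 13 6 14]
t=17: x=[16.6795 12.5528 8.2164 13.3780] k=[16 12 9 11]
t=18: x=[14.8625 11.9784 9.8350 11.1547] k=[14 9 9 13]

0.0076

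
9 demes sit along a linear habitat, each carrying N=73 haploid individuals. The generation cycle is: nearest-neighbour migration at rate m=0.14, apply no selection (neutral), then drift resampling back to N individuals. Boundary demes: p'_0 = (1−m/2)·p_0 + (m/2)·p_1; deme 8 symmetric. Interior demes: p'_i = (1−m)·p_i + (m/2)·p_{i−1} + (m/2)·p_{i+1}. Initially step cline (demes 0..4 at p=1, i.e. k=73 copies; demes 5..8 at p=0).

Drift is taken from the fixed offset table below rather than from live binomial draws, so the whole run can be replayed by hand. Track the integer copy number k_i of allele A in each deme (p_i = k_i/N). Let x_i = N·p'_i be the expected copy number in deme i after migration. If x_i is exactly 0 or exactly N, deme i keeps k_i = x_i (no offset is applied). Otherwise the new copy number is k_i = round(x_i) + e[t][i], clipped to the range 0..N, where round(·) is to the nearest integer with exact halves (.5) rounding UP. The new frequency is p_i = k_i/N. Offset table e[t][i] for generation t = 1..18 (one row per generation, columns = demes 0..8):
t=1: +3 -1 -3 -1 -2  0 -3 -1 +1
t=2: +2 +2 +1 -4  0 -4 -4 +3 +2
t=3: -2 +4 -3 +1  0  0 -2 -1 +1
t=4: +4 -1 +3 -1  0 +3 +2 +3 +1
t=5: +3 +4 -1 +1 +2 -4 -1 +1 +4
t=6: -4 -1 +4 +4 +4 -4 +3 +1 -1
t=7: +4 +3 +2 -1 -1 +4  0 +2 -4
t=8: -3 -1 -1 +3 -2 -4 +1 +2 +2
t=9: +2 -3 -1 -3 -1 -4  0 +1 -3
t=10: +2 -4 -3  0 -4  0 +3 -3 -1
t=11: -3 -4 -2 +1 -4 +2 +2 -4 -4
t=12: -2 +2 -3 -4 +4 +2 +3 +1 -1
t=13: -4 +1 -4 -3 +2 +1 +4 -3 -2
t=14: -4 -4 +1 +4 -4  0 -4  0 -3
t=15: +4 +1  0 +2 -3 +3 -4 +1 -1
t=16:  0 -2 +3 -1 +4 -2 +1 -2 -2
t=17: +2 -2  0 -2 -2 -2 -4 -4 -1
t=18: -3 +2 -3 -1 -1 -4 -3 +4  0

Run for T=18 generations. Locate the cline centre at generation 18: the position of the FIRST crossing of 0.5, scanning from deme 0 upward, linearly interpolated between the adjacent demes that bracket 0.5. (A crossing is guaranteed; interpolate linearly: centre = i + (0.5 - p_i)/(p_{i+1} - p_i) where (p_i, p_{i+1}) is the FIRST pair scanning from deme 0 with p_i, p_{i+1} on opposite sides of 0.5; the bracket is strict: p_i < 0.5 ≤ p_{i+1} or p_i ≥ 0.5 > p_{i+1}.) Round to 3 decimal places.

4.175

t=0: k=[73 73 73 73 73 0 0 0 0]
t=1: x=[73.0000 73.0000 73.0000 73.0000 67.8900 5.1100 0.0000 0.0000 0.0000] k=[73 73 73 73 66 5 0 0 0]
t=2: x=[73.0000 73.0000 73.0000 72.5100 62.2200 8.9200 0.3500 0.0000 0.0000] k=[73 73 73 69 62 5 0 0 0]
t=3: x=[73.0000 73.0000 72.7200 68.7900 58.5000 8.6400 0.3500 0.0000 0.0000] k=[73 73 70 70 59 9 0 0 0]
t=4: x=[73.0000 72.7900 70.2100 69.2300 56.2700 11.8700 0.6300 0.0000 0.0000] k=[73 72 73 68 56 15 3 0 0]
t=5: x=[72.9300 72.1400 72.5800 67.5100 53.9700 17.0300 3.6300 0.2100 0.0000] k=[73 73 72 69 56 13 3 1 0]
t=6: x=[73.0000 72.9300 71.8600 68.3000 53.9000 15.3100 3.5600 1.0700 0.0700] k=[73 72 73 72 58 11 7 2 0]
t=7: x=[72.9300 72.1400 72.8600 71.0900 55.6900 14.0100 6.9300 2.2100 0.1400] k=[73 73 73 70 55 18 7 4 0]
t=8: x=[73.0000 73.0000 72.7900 69.1600 53.4600 19.8200 7.5600 3.9300 0.2800] k=[73 73 72 72 51 16 9 6 2]
t=9: x=[73.0000 72.9300 72.0700 70.5300 50.0200 17.9600 9.2800 5.9300 2.2800] k=[73 70 71 68 49 14 9 7 0]
t=10: x=[72.7900 70.2800 70.7200 66.8800 47.8800 16.1000 9.2100 6.6500 0.4900] k=[73 66 68 67 44 16 12 4 0]
t=11: x=[72.5100 66.6300 67.7900 65.4600 43.6500 17.6800 11.7200 4.2800 0.2800] k=[70 63 66 66 40 20 14 0 0]
t=12: x=[69.5100 63.7000 65.7900 64.1800 40.4200 20.9800 13.4400 0.9800 0.0000] k=[68 66 63 60 44 23 16 2 0]
t=13: x=[67.8600 65.9300 63.0000 59.0900 43.6500 23.9800 15.5100 2.8400 0.1400] k=[64 67 59 56 46 25 20 0 0]
t=14: x=[64.2100 66.2300 59.3500 55.5100 45.2300 26.1200 18.9500 1.4000 0.0000] k=[60 62 60 60 41 26 15 1 0]
t=15: x=[60.1400 61.7200 60.1400 58.6700 41.2800 26.2800 14.7900 1.9100 0.0700] k=[64 63 60 61 38 29 11 3 0]
t=16: x=[63.9300 62.8600 60.2800 59.3200 38.9800 28.3700 11.7000 3.3500 0.2100] k=[64 61 63 58 43 26 13 1 0]
t=17: x=[63.7900 61.3500 62.5100 57.3000 42.8600 26.2800 13.0700 1.7700 0.0700] k=[66 59 63 55 41 24 9 0 0]
t=18: x=[65.5100 59.7700 62.1600 54.5800 40.7900 24.1400 9.4200 0.6300 0.0000] k=[63 62 59 54 40 20 6 5 0]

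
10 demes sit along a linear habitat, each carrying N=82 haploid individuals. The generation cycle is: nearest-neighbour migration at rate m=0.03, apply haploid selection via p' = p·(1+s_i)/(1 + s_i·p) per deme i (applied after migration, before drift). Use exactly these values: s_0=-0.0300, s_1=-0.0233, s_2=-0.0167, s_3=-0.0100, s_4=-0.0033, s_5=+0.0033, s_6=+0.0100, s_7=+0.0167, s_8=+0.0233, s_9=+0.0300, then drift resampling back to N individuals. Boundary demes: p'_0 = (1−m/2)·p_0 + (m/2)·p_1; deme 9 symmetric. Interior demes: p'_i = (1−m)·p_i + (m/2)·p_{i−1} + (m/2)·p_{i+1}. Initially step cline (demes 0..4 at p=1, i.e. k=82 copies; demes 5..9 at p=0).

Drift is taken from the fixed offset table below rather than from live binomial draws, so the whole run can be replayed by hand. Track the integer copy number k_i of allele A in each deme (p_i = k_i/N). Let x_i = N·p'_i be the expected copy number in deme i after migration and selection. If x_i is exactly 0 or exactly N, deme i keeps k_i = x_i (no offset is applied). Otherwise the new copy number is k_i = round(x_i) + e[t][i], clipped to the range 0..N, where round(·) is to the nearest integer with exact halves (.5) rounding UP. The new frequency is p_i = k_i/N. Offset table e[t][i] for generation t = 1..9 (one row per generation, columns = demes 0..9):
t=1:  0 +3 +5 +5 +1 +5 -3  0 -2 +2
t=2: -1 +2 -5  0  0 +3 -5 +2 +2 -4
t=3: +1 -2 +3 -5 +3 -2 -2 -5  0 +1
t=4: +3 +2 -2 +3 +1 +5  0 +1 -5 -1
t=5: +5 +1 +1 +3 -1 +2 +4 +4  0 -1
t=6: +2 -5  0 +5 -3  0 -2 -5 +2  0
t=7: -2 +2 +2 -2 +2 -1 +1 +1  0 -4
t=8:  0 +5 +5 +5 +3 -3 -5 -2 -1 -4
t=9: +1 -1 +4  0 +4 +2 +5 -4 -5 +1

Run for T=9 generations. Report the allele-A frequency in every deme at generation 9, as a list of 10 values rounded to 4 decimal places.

[0.9878, 0.9878, 1.0000, 1.0000, 1.0000, 0.2439, 0.0610, 0.0000, 0.0000, 0.0000]

t=0: k=[82 82 82 82 82 0 0 0 0 0]
t=1: x=[82.0000 82.0000 82.0000 82.0000 80.7660 1.2340 0.0000 0.0000 0.0000 0.0000] k=[82 82 82 82 82 6 0 0 0 0]
t=2: x=[82.0000 82.0000 82.0000 82.0000 80.8563 7.0713 0.0909 0.0000 0.0000 0.0000] k=[82 82 82 82 81 10 0 0 0 0]
t=3: x=[82.0000 82.0000 82.0000 81.9848 79.9434 10.9462 0.1515 0.0000 0.0000 0.0000] k=[82 82 82 77 82 9 0 0 0 0]
t=4: x=[82.0000 82.0000 81.9237 77.1039 80.8262 9.9889 0.1363 0.0000 0.0000 0.0000] k=[82 82 80 80 82 15 0 0 0 0]
t=5: x=[82.0000 81.9693 79.9974 80.0106 80.9616 15.8220 0.2272 0.0000 0.0000 0.0000] k=[82 82 81 82 80 18 4 0 0 0]
t=6: x=[82.0000 81.9846 81.0137 81.9545 79.0907 18.7676 4.1894 0.0610 0.0000 0.0000] k=[82 77 81 82 76 19 2 0 0 0]
t=7: x=[81.9227 77.0260 80.9375 81.8939 75.2145 19.6492 2.2466 0.0305 0.0000 0.0000] k=[80 79 82 80 77 19 3 1 0 0]
t=8: x=[79.9243 78.9924 81.9237 79.9652 76.1571 19.6792 3.2408 1.0317 0.0153 0.0000] k=[80 82 82 82 79 17 0 0 0 0]
t=9: x=[79.9706 81.9693 82.0000 81.9545 78.1027 17.7207 0.2575 0.0000 0.0000 0.0000] k=[81 81 82 82 82 20 5 0 0 0]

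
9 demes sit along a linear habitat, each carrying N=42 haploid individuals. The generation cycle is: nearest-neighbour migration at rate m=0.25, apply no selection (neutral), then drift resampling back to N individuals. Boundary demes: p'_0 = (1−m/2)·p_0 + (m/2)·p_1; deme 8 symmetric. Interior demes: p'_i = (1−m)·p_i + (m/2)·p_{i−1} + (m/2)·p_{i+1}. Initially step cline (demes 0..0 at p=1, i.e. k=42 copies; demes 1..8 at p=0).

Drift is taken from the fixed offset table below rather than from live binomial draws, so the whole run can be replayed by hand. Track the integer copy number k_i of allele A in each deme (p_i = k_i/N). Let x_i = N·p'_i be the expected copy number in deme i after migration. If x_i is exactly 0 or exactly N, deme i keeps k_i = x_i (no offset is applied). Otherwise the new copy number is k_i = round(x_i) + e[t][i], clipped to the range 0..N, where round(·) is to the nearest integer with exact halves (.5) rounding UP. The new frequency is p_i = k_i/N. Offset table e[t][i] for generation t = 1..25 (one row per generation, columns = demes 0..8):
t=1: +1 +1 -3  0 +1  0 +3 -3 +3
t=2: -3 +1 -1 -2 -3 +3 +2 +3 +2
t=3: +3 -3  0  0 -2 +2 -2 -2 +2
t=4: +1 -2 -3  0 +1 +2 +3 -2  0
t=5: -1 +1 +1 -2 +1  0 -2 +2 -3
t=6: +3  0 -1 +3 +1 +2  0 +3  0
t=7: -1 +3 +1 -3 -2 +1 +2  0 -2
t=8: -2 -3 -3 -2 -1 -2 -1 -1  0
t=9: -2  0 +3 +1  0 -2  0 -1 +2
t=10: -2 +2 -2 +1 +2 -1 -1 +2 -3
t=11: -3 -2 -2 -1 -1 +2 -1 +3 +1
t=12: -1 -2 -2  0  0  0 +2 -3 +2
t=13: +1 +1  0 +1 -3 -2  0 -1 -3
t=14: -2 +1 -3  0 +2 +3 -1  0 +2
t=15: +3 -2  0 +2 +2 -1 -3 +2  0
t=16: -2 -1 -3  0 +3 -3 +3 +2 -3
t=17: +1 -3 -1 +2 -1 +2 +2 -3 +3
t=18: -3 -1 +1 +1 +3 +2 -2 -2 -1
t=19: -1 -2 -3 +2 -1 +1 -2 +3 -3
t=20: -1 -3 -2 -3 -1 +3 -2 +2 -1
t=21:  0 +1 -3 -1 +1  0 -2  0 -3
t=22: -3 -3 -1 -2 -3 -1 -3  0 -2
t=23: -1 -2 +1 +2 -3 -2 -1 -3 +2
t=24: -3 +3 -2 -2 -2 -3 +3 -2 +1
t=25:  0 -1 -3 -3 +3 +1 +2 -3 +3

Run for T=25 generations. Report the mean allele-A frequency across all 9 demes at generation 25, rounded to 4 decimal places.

t=0: k=[42 0 0 0 0 0 0 0 0]
t=1: x=[36.7500 5.2500 0.0000 0.0000 0.0000 0.0000 0.0000 0.0000 0.0000] k=[38 6 0 0 0 0 0 0 0]
t=2: x=[34.0000 9.2500 0.7500 0.0000 0.0000 0.0000 0.0000 0.0000 0.0000] k=[31 10 0 0 0 0 0 0 0]
t=3: x=[28.3750 11.3750 1.2500 0.0000 0.0000 0.0000 0.0000 0.0000 0.0000] k=[31 8 1 0 0 0 0 0 0]
t=4: x=[28.1250 10.0000 1.7500 0.1250 0.0000 0.0000 0.0000 0.0000 0.0000] k=[29 8 0 0 0 0 0 0 0]
t=5: x=[26.3750 9.6250 1.0000 0.0000 0.0000 0.0000 0.0000 0.0000 0.0000] k=[25 11 2 0 0 0 0 0 0]
t=6: x=[23.2500 11.6250 2.8750 0.2500 0.0000 0.0000 0.0000 0.0000 0.0000] k=[26 12 2 3 0 0 0 0 0]
t=7: x=[24.2500 12.5000 3.3750 2.5000 0.3750 0.0000 0.0000 0.0000 0.0000] k=[23 16 4 0 0 0 0 0 0]
t=8: x=[22.1250 15.3750 5.0000 0.5000 0.0000 0.0000 0.0000 0.0000 0.0000] k=[20 12 2 0 0 0 0 0 0]
t=9: x=[19.0000 11.7500 3.0000 0.2500 0.0000 0.0000 0.0000 0.0000 0.0000] k=[17 12 6 1 0 0 0 0 0]
t=10: x=[16.3750 11.8750 6.1250 1.5000 0.1250 0.0000 0.0000 0.0000 0.0000] k=[14 14 4 3 2 0 0 0 0]
t=11: x=[14.0000 12.7500 5.1250 3.0000 1.8750 0.2500 0.0000 0.0000 0.0000] k=[11 11 3 2 1 2 0 0 0]
t=12: x=[11.0000 10.0000 3.8750 2.0000 1.2500 1.6250 0.2500 0.0000 0.0000] k=[10 8 2 2 1 2 2 0 0]
t=13: x=[9.7500 7.5000 2.7500 1.8750 1.2500 1.8750 1.7500 0.2500 0.0000] k=[11 9 3 3 0 0 2 0 0]
t=14: x=[10.7500 8.5000 3.7500 2.6250 0.3750 0.2500 1.5000 0.2500 0.0000] k=[9 10 1 3 2 3 1 0 0]
t=15: x=[9.1250 8.7500 2.3750 2.6250 2.2500 2.6250 1.1250 0.1250 0.0000] k=[12 7 2 5 4 2 0 2 0]
t=16: x=[11.3750 7.0000 3.0000 4.5000 3.8750 2.0000 0.5000 1.5000 0.2500] k=[9 6 0 5 7 0 4 4 0]
t=17: x=[8.6250 5.6250 1.3750 4.6250 5.8750 1.3750 3.5000 3.5000 0.5000] k=[10 3 0 7 5 3 6 1 4]
t=18: x=[9.1250 3.5000 1.2500 5.8750 5.0000 3.6250 5.0000 2.0000 3.6250] k=[6 3 2 7 8 6 3 0 3]
t=19: x=[5.6250 3.2500 2.7500 6.5000 7.6250 5.8750 3.0000 0.7500 2.6250] k=[5 1 0 9 7 7 1 4 0]
t=20: x=[4.5000 1.3750 1.2500 7.6250 7.2500 6.2500 2.1250 3.1250 0.5000] k=[4 0 0 5 6 9 0 5 0]
t=21: x=[3.5000 0.5000 0.6250 4.5000 6.2500 7.5000 1.7500 3.7500 0.6250] k=[4 2 0 4 7 8 0 4 0]
t=22: x=[3.7500 2.0000 0.7500 3.8750 6.7500 6.8750 1.5000 3.0000 0.5000] k=[1 0 0 2 4 6 0 3 0]
t=23: x=[0.8750 0.1250 0.2500 2.0000 4.0000 5.0000 1.1250 2.2500 0.3750] k=[0 0 1 4 1 3 0 0 2]
t=24: x=[0.0000 0.1250 1.2500 3.2500 1.6250 2.3750 0.3750 0.2500 1.7500] k=[0 3 0 1 0 0 3 0 3]
t=25: x=[0.3750 2.2500 0.5000 0.7500 0.1250 0.3750 2.2500 0.7500 2.6250] k=[0 1 0 0 3 1 4 0 6]

0.0397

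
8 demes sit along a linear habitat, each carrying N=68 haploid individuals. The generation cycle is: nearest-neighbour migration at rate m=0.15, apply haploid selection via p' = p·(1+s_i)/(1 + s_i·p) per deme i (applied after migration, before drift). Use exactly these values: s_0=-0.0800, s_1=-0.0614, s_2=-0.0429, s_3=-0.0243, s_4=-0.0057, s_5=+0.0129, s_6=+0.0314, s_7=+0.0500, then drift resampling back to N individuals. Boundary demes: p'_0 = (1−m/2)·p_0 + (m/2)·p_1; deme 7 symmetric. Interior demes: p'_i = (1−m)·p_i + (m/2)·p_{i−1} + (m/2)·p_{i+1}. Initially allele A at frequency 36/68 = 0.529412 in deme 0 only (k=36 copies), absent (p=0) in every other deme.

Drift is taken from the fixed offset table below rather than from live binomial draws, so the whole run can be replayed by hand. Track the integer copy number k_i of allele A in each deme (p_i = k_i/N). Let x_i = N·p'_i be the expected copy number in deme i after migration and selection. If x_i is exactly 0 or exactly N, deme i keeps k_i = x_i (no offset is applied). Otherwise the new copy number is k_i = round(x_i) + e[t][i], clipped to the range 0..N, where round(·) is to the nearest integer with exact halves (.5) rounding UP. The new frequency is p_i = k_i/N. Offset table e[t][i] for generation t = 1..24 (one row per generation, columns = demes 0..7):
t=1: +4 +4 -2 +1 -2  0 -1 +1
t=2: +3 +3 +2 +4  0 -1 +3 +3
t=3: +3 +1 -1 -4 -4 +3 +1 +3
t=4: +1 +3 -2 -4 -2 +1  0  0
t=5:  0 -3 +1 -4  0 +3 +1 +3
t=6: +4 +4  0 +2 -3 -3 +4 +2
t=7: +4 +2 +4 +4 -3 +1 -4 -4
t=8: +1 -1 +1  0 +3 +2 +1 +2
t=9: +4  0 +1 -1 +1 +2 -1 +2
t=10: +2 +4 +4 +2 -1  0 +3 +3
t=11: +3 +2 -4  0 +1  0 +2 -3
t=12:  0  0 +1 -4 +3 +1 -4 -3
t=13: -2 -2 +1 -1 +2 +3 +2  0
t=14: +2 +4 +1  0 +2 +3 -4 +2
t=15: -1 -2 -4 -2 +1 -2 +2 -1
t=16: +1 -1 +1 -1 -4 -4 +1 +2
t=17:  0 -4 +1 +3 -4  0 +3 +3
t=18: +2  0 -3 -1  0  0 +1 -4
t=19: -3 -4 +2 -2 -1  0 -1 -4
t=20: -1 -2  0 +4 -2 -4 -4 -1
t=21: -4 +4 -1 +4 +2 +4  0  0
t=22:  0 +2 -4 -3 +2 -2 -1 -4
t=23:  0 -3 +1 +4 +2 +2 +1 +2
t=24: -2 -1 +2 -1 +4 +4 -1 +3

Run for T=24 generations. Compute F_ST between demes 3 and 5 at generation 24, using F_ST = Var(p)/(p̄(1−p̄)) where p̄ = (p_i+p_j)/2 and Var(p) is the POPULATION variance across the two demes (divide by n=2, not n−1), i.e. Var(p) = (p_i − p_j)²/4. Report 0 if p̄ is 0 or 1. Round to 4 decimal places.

t=0: k=[36 0 0 0 0 0 0 0]
t=1: x=[31.8851 2.5404 0.0000 0.0000 0.0000 0.0000 0.0000 0.0000] k=[36 7 0 0 0 0 0 0]
t=2: x=[32.4087 8.1828 0.5026 0.0000 0.0000 0.0000 0.0000 0.0000] k=[35 11 3 0 0 0 0 0]
t=3: x=[31.7855 11.5785 3.2371 0.2196 0.0000 0.0000 0.0000 0.0000] k=[35 13 2 0 0 0 0 0]
t=4: x=[31.9350 13.1402 2.5646 0.1464 0.0000 0.0000 0.0000 0.0000] k=[33 16 1 0 0 0 0 0]
t=5: x=[30.3186 15.3827 1.9646 0.0732 0.0000 0.0000 0.0000 0.0000] k=[30 12 3 0 0 0 0 0]
t=6: x=[27.2774 12.0345 3.3092 0.2196 0.0000 0.0000 0.0000 0.0000] k=[31 16 3 2 0 0 0 0]
t=7: x=[28.4862 15.3827 3.7419 1.8795 0.1491 0.0000 0.0000 0.0000] k=[32 17 8 6 0 0 0 0]
t=8: x=[29.4757 16.6408 8.2034 5.5728 0.4475 0.0000 0.0000 0.0000] k=[30 16 9 6 3 0 0 0]
t=9: x=[27.5731 15.7453 8.9536 5.8668 2.9837 0.2279 0.0000 0.0000] k=[32 16 10 5 4 2 0 0]
t=10: x=[29.4014 15.9630 9.7045 5.1810 3.9039 2.0250 0.1547 0.0000] k=[31 20 14 7 3 2 3 0]
t=11: x=[28.7828 19.4824 13.4457 7.0677 3.2075 2.1768 2.7813 0.2362] k=[32 21 9 7 4 2 5 0]
t=12: x=[29.7730 20.0184 9.3895 6.7735 4.0532 2.4046 4.5290 0.3936] k=[30 20 10 3 7 3 1 0]
t=13: x=[27.8690 19.1172 9.8499 3.7372 6.3669 3.1887 1.1082 0.0787] k=[26 17 11 3 8 6 3 0]
t=14: x=[24.0145 16.4228 10.4561 3.8839 7.4371 5.9947 3.0899 0.2362] k=[26 20 11 4 9 9 0 2]
t=15: x=[24.2345 18.8983 10.7473 4.7893 8.5820 8.4191 0.8506 1.9399] k=[23 17 7 3 10 6 3 1]
t=16: x=[21.3114 15.9146 7.1641 3.7372 9.1297 6.1463 3.1671 1.2065] k=[22 15 8 3 5 2 4 3]
t=17: x=[20.2691 14.2723 7.8407 3.4437 4.6004 2.4046 3.8868 3.2215] k=[20 10 9 6 1 2 7 6]
t=18: x=[18.1204 10.1171 8.5179 5.7198 1.4419 2.3287 6.7353 6.3504] k=[20 10 6 5 1 2 8 2]
t=19: x=[18.1204 9.9018 5.9814 4.6669 1.3673 2.4046 7.2990 2.5679] k=[15 6 8 3 0 2 6 0]
t=20: x=[13.4049 6.4457 7.1882 3.0769 0.3729 2.1768 5.4018 0.4723] k=[12 4 7 7 0 0 1 0]
t=21: x=[10.6306 4.5486 6.5122 6.3323 0.5220 0.0760 0.8763 0.0787] k=[7 9 6 10 3 4 1 0]
t=22: x=[6.6338 8.1590 6.2709 8.9815 3.5806 3.7451 1.1855 0.0787] k=[7 10 2 6 6 2 0 0]
t=23: x=[6.7040 8.6836 2.7807 5.5728 5.6702 2.1768 0.1547 0.0000] k=[7 6 4 10 8 4 1 0]
t=24: x=[6.4233 5.5911 4.4155 9.2025 7.8104 4.1244 1.1855 0.0787] k=[4 5 6 8 12 8 0 3]

0.0000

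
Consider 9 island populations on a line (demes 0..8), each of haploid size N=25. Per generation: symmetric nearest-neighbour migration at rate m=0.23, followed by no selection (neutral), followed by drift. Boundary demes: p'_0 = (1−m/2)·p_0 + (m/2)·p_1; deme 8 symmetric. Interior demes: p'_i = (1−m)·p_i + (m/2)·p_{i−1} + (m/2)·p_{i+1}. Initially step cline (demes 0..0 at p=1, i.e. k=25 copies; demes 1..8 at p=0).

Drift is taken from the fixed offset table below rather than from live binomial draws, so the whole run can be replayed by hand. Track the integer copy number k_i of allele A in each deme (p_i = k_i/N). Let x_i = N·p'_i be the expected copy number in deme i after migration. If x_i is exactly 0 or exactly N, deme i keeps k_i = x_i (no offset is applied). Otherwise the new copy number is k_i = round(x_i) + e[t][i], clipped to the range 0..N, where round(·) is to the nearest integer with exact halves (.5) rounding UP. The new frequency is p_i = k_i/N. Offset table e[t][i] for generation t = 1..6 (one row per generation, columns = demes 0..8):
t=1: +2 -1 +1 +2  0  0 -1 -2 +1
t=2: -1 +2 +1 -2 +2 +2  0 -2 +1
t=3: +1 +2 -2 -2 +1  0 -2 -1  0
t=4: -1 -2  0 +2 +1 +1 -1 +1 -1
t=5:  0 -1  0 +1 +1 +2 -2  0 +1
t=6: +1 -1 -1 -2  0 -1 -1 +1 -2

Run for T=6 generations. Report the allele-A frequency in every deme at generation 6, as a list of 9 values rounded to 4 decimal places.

t=0: k=[25 0 0 0 0 0 0 0 0]
t=1: x=[22.1250 2.8750 0.0000 0.0000 0.0000 0.0000 0.0000 0.0000 0.0000] k=[24 2 0 0 0 0 0 0 0]
t=2: x=[21.4700 4.3000 0.2300 0.0000 0.0000 0.0000 0.0000 0.0000 0.0000] k=[20 6 1 0 0 0 0 0 0]
t=3: x=[18.3900 7.0350 1.4600 0.1150 0.0000 0.0000 0.0000 0.0000 0.0000] k=[19 9 0 0 0 0 0 0 0]
t=4: x=[17.8500 9.1150 1.0350 0.0000 0.0000 0.0000 0.0000 0.0000 0.0000] k=[17 7 1 0 0 0 0 0 0]
t=5: x=[15.8500 7.4600 1.5750 0.1150 0.0000 0.0000 0.0000 0.0000 0.0000] k=[16 6 2 1 0 0 0 0 0]
t=6: x=[14.8500 6.6900 2.3450 1.0000 0.1150 0.0000 0.0000 0.0000 0.0000] k=[16 6 1 0 0 0 0 0 0]

[0.6400, 0.2400, 0.0400, 0.0000, 0.0000, 0.0000, 0.0000, 0.0000, 0.0000]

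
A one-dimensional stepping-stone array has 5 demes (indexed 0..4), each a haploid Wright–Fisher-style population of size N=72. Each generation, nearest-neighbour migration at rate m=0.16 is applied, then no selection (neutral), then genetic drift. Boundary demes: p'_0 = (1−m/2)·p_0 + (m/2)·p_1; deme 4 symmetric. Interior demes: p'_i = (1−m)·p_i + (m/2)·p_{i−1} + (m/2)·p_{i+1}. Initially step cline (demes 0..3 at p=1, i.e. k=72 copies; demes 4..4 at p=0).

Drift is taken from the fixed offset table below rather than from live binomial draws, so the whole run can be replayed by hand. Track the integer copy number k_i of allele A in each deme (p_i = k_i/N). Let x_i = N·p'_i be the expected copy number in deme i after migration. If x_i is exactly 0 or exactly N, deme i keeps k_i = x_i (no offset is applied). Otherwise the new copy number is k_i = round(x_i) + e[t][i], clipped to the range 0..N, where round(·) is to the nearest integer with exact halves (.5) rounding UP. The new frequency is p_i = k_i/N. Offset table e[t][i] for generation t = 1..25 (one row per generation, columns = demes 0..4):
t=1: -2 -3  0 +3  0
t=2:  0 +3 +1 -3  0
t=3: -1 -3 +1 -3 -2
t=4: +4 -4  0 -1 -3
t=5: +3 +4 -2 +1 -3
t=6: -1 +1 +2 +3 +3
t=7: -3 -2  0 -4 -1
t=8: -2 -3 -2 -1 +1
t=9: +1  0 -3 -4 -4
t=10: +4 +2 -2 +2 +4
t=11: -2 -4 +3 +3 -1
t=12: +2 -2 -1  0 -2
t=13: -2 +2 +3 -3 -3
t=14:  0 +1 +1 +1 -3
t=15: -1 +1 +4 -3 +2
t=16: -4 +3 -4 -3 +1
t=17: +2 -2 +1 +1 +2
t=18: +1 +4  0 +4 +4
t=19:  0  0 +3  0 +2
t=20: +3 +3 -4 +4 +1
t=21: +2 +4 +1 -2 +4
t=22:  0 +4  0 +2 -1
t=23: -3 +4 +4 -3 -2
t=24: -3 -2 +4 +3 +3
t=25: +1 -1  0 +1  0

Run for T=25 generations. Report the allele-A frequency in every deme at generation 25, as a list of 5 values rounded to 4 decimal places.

t=0: k=[72 72 72 72 0]
t=1: x=[72.0000 72.0000 72.0000 66.2400 5.7600] k=[72 72 72 69 6]
t=2: x=[72.0000 72.0000 71.7600 64.2000 11.0400] k=[72 72 72 61 11]
t=3: x=[72.0000 72.0000 71.1200 57.8800 15.0000] k=[72 72 72 55 13]
t=4: x=[72.0000 72.0000 70.6400 53.0000 16.3600] k=[72 72 71 52 13]
t=5: x=[72.0000 71.9200 69.5600 50.4000 16.1200] k=[72 72 68 51 13]
t=6: x=[72.0000 71.6800 66.9600 49.3200 16.0400] k=[72 72 69 52 19]
t=7: x=[72.0000 71.7600 67.8800 50.7200 21.6400] k=[72 70 68 47 21]
t=8: x=[71.8400 70.0000 66.4800 46.6000 23.0800] k=[70 67 64 46 24]
t=9: x=[69.7600 67.0000 62.8000 45.6800 25.7600] k=[71 67 60 42 22]
t=10: x=[70.6800 66.7600 59.1200 41.8400 23.6000] k=[72 69 57 44 28]
t=11: x=[71.7600 68.2800 56.9200 43.7600 29.2800] k=[70 64 60 47 28]
t=12: x=[69.5200 64.1600 59.2800 46.5200 29.5200] k=[72 62 58 47 28]
t=13: x=[71.2000 62.4800 57.4400 46.3600 29.5200] k=[69 64 60 43 27]
t=14: x=[68.6000 64.0800 58.9600 43.0800 28.2800] k=[69 65 60 44 25]
t=15: x=[68.6800 64.9200 59.1200 43.7600 26.5200] k=[68 66 63 41 29]
t=16: x=[67.8400 65.9200 61.4800 41.8000 29.9600] k=[64 69 57 39 31]
t=17: x=[64.4000 67.6400 56.5200 39.8000 31.6400] k=[66 66 58 41 34]
t=18: x=[66.0000 65.3600 57.2800 41.8000 34.5600] k=[67 69 57 46 39]
t=19: x=[67.1600 67.8800 57.0800 46.3200 39.5600] k=[67 68 60 46 42]
t=20: x=[67.0800 67.2800 59.5200 46.8000 42.3200] k=[70 70 56 51 43]
t=21: x=[70.0000 68.8800 56.7200 50.7600 43.6400] k=[72 72 58 49 48]
t=22: x=[72.0000 70.8800 58.4000 49.6400 48.0800] k=[72 72 58 52 47]
t=23: x=[72.0000 70.8800 58.6400 52.0800 47.4000] k=[72 72 63 49 45]
t=24: x=[72.0000 71.2800 62.6000 49.8000 45.3200] k=[72 69 67 53 48]
t=25: x=[71.7600 69.0800 66.0400 53.7200 48.4000] k=[72 68 66 55 48]

[1.0000, 0.9444, 0.9167, 0.7639, 0.6667]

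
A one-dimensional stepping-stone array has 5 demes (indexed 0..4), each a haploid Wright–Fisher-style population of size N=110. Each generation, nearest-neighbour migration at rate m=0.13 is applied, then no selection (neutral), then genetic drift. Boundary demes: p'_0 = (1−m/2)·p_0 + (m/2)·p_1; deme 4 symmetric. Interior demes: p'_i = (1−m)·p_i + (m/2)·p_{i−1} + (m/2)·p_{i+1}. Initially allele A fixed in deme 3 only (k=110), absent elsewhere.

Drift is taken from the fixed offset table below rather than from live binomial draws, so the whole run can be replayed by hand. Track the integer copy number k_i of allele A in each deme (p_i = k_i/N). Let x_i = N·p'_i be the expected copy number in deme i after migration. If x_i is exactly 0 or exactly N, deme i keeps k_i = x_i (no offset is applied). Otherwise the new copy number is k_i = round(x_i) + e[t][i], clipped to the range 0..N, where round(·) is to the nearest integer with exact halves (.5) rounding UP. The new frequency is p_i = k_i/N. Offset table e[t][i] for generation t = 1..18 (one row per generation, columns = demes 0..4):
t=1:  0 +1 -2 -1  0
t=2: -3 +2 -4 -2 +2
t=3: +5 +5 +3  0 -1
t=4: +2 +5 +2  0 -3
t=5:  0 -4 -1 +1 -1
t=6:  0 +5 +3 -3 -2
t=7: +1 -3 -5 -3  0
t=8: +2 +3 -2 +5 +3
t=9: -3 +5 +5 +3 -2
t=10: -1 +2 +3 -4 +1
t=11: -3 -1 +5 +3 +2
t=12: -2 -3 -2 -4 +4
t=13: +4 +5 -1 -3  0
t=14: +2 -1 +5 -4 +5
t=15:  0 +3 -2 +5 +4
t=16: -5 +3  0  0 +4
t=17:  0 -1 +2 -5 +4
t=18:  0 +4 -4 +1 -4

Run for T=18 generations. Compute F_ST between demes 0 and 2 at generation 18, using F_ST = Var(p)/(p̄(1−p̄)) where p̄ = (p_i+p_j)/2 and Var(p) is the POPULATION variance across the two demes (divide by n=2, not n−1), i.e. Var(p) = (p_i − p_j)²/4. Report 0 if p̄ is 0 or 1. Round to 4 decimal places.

t=0: k=[0 0 0 110 0]
t=1: x=[0.0000 0.0000 7.1500 95.7000 7.1500] k=[0 0 5 95 7]
t=2: x=[0.0000 0.3250 10.5250 83.4300 12.7200] k=[0 2 7 81 15]
t=3: x=[0.1300 2.1950 11.4850 71.9000 19.2900] k=[5 7 14 72 18]
t=4: x=[5.1300 7.3250 17.3150 64.7200 21.5100] k=[7 12 19 65 19]
t=5: x=[7.3250 12.1300 21.5350 59.0200 21.9900] k=[7 8 21 60 21]
t=6: x=[7.0650 8.7800 22.6900 54.9300 23.5350] k=[7 14 26 52 22]
t=7: x=[7.4550 14.3250 26.9100 48.3600 23.9500] k=[8 11 22 45 24]
t=8: x=[8.1950 11.5200 22.7800 42.1400 25.3650] k=[10 15 21 47 28]
t=9: x=[10.3250 15.0650 22.3000 44.0750 29.2350] k=[7 20 27 47 27]
t=10: x=[7.8450 19.6100 27.8450 44.4000 28.3000] k=[7 22 31 40 29]
t=11: x=[7.9750 21.6100 31.0000 38.7000 29.7150] k=[5 21 36 42 32]
t=12: x=[6.0400 20.9350 35.4150 40.9600 32.6500] k=[4 18 33 37 37]
t=13: x=[4.9100 18.0650 32.2850 36.7400 37.0000] k=[9 23 31 34 37]
t=14: x=[9.9100 22.6100 30.6750 34.0000 36.8050] k=[12 22 36 30 42]
t=15: x=[12.6500 22.2600 34.7000 31.1700 41.2200] k=[13 25 33 36 45]
t=16: x=[13.7800 24.7400 32.6750 36.3900 44.4150] k=[9 28 33 36 48]
t=17: x=[10.2350 27.0900 32.8700 36.5850 47.2200] k=[10 26 35 32 51]
t=18: x=[11.0400 25.5450 34.2200 33.4300 49.7650] k=[11 30 30 34 46]

0.0492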